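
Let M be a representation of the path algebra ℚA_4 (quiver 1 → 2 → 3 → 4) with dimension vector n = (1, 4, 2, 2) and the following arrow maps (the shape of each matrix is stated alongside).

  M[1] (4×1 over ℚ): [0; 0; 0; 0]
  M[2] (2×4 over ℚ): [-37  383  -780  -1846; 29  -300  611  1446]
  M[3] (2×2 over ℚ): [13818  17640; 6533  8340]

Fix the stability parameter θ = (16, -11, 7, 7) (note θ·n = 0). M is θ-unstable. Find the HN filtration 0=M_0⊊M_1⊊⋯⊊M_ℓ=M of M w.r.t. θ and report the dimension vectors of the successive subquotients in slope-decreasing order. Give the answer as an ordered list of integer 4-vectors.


Barcode: M ≅ I[1,1], I[2,2]^2, I[2,3], I[2,4], I[4,4]. HN layers by μ_θ (3 steps, strictly decreasing):
  μ^(1)=16; μ^(2)=7; μ^(3)=-11

((1, 0, 0, 0); (0, 0, 2, 2); (0, 4, 0, 0))


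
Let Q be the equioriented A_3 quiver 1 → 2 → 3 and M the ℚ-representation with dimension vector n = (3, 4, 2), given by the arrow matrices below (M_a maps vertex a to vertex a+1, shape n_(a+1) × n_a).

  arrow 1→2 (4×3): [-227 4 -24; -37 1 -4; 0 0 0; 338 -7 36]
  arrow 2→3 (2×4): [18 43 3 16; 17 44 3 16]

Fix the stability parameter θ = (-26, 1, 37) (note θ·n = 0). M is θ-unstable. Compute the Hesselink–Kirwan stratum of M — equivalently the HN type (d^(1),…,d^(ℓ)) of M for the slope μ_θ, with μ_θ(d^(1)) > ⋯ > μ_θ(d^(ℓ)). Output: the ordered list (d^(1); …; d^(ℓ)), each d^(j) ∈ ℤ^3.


Via rank(M_{q-1}∘⋯∘M_p): M ≅ I[1,1], I[1,3]^2, I[2,2]^2.
μ_θ-semistable layers: μ^(1)=37; μ^(2)=1; μ^(3)=-26

((0, 0, 2); (0, 4, 0); (3, 0, 0))


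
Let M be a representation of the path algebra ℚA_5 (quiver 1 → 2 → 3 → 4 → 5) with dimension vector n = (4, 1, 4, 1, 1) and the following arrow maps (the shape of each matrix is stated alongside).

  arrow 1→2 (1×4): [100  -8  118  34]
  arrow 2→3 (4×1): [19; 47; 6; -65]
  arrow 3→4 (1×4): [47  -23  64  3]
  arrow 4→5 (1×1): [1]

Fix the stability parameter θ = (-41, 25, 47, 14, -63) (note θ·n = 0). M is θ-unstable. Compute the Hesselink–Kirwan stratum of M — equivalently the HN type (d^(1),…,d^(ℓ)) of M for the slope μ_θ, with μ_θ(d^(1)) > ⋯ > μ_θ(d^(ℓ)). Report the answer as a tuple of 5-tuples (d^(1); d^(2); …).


Interval decomposition of M: I[1,1]^3, I[1,5], I[3,3]^3.
HN type (ℓ=3): μ^(1)=47; μ^(2)=23/4; μ^(3)=-41

((0, 0, 3, 0, 0); (0, 1, 1, 1, 1); (4, 0, 0, 0, 0))


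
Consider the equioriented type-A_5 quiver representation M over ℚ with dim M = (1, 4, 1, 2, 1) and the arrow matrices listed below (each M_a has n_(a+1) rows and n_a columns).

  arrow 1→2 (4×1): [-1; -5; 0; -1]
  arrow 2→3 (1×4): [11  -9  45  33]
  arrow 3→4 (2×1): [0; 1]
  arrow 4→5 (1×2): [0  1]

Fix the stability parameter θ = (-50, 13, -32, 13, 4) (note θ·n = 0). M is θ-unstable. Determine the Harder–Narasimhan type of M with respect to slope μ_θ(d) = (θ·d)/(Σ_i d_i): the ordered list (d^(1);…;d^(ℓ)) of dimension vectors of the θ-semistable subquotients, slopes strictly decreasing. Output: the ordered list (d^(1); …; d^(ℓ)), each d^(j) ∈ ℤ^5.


Via rank(M_{q-1}∘⋯∘M_p): M ≅ I[1,5], I[2,2]^3, I[4,4].
μ_θ-semistable layers: μ^(1)=13; μ^(2)=17/2; μ^(3)=-19/2; μ^(4)=-50

((0, 3, 0, 1, 0); (0, 0, 0, 1, 1); (0, 1, 1, 0, 0); (1, 0, 0, 0, 0))


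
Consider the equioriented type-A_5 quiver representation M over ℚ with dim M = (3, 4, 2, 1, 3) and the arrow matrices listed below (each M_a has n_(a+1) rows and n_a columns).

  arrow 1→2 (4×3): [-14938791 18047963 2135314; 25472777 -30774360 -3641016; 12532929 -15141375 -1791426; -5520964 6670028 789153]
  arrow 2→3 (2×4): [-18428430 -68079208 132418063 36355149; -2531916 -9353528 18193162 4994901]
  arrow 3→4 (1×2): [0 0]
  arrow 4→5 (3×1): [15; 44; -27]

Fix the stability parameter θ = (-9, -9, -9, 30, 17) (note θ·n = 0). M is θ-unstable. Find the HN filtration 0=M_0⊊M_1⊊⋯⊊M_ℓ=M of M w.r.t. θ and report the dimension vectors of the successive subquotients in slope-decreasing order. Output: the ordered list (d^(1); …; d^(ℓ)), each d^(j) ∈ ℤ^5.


Interval decomposition of M: I[1,2], I[1,3]^2, I[2,2], I[4,5], I[5,5]^2.
HN type (ℓ=3): μ^(1)=47/2; μ^(2)=17; μ^(3)=-9

((0, 0, 0, 1, 1); (0, 0, 0, 0, 2); (3, 4, 2, 0, 0))


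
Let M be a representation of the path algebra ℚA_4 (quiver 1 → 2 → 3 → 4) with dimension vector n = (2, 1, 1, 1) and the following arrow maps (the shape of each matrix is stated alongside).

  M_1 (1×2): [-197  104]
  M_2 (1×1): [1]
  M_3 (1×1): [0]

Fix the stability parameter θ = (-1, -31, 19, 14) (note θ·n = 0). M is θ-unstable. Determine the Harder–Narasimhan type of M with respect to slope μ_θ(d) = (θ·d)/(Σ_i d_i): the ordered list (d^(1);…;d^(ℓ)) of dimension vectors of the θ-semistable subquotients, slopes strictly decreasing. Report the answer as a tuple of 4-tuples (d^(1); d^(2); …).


Barcode: M ≅ I[1,1], I[1,3], I[4,4]. HN layers by μ_θ (4 steps, strictly decreasing):
  μ^(1)=19; μ^(2)=14; μ^(3)=-1; μ^(4)=-16

((0, 0, 1, 0); (0, 0, 0, 1); (1, 0, 0, 0); (1, 1, 0, 0))


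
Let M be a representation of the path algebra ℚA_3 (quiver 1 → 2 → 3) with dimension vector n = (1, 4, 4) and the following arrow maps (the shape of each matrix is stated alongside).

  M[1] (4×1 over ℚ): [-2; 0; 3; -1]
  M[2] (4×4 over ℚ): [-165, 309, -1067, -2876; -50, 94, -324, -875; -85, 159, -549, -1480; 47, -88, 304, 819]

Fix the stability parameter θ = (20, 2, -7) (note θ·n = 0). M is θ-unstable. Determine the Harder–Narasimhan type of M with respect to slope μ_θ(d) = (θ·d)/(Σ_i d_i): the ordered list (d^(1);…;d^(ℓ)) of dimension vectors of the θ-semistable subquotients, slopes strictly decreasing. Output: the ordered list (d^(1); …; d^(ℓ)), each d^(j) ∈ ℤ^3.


Via rank(M_{q-1}∘⋯∘M_p): M ≅ I[1,3], I[2,2], I[2,3]^2, I[3,3].
μ_θ-semistable layers: μ^(1)=5; μ^(2)=2; μ^(3)=-5/2; μ^(4)=-7

((1, 1, 1); (0, 1, 0); (0, 2, 2); (0, 0, 1))


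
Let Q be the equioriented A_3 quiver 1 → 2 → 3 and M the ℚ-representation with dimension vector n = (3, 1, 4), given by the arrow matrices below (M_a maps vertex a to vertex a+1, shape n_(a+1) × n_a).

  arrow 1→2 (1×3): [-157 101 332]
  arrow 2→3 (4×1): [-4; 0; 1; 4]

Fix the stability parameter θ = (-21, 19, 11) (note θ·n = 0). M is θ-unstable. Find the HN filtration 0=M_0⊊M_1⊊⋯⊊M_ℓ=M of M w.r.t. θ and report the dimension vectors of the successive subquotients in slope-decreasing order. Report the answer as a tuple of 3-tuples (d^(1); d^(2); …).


Via rank(M_{q-1}∘⋯∘M_p): M ≅ I[1,1]^2, I[1,3], I[3,3]^3.
μ_θ-semistable layers: μ^(1)=15; μ^(2)=11; μ^(3)=-21

((0, 1, 1); (0, 0, 3); (3, 0, 0))


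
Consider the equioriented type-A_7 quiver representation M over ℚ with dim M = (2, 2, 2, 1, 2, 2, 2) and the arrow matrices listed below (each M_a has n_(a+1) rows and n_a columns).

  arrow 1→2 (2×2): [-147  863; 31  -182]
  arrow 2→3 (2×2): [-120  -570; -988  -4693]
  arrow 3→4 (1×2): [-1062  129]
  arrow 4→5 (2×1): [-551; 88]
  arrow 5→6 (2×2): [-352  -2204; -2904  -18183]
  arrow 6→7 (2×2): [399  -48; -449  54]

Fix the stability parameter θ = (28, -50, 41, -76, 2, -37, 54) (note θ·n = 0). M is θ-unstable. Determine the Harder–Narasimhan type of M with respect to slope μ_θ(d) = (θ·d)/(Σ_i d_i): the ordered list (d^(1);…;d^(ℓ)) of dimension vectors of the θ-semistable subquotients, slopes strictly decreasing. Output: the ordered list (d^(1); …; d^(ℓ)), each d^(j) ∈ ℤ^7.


Via rank(M_{q-1}∘⋯∘M_p): M ≅ I[1,2], I[1,5], I[3,3], I[5,7], I[6,7].
μ_θ-semistable layers: μ^(1)=54; μ^(2)=41; μ^(3)=2; μ^(4)=-11; μ^(5)=-57/4; μ^(6)=-35/2; μ^(7)=-37

((0, 0, 0, 0, 0, 0, 2); (0, 0, 1, 0, 0, 0, 0); (0, 0, 0, 0, 1, 0, 0); (1, 1, 0, 0, 0, 0, 0); (1, 1, 1, 1, 0, 0, 0); (0, 0, 0, 0, 1, 1, 0); (0, 0, 0, 0, 0, 1, 0))


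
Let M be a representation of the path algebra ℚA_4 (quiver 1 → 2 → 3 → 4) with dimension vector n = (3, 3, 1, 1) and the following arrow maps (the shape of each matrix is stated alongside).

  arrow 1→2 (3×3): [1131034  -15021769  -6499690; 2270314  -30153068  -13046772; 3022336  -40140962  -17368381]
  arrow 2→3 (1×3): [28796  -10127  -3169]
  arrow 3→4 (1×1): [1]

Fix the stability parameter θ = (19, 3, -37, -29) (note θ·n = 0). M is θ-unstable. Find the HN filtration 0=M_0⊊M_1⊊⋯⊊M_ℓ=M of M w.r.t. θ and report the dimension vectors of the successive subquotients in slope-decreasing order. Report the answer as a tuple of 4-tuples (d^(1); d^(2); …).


Interval decomposition of M: I[1,2]^2, I[1,4].
HN type (ℓ=2): μ^(1)=11; μ^(2)=-11

((2, 2, 0, 0); (1, 1, 1, 1))


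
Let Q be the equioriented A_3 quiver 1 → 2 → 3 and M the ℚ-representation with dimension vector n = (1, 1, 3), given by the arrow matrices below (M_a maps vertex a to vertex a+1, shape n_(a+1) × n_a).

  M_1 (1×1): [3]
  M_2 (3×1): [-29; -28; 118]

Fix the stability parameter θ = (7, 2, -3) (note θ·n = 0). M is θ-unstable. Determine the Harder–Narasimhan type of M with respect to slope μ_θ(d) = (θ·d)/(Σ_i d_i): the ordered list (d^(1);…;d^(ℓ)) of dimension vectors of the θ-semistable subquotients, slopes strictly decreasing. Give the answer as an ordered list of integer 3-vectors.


Interval decomposition of M: I[1,3], I[3,3]^2.
HN type (ℓ=2): μ^(1)=2; μ^(2)=-3

((1, 1, 1); (0, 0, 2))


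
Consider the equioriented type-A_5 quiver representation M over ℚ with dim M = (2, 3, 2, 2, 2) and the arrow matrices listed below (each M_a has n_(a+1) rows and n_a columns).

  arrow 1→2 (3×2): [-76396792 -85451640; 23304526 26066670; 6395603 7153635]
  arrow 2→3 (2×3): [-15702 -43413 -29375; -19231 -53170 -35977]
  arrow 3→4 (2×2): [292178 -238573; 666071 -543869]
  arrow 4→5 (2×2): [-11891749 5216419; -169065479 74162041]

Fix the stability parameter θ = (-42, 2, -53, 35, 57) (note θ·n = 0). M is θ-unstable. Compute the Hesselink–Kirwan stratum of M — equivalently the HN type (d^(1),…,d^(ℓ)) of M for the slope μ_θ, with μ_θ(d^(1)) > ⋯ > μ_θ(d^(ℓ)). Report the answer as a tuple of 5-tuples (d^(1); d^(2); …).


Barcode: M ≅ I[1,1], I[1,5], I[2,2], I[2,5]. HN layers by μ_θ (5 steps, strictly decreasing):
  μ^(1)=57; μ^(2)=35; μ^(3)=2; μ^(4)=-51/2; μ^(5)=-42

((0, 0, 0, 0, 2); (0, 0, 0, 2, 0); (0, 1, 0, 0, 0); (0, 2, 2, 0, 0); (2, 0, 0, 0, 0))


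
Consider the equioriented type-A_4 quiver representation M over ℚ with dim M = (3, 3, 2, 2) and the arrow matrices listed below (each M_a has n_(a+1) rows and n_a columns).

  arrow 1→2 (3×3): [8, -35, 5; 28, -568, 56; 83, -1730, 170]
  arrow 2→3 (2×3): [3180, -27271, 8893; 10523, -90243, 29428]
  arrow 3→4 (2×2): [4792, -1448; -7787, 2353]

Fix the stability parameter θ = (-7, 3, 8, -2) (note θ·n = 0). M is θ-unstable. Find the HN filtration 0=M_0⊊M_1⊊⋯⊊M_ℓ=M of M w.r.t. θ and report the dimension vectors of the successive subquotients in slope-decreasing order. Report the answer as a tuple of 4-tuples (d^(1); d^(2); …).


Via rank(M_{q-1}∘⋯∘M_p): M ≅ I[1,1], I[1,3], I[1,4], I[2,2], I[4,4].
μ_θ-semistable layers: μ^(1)=8; μ^(2)=3; μ^(3)=-2; μ^(4)=-7

((0, 0, 1, 0); (0, 3, 1, 1); (0, 0, 0, 1); (3, 0, 0, 0))


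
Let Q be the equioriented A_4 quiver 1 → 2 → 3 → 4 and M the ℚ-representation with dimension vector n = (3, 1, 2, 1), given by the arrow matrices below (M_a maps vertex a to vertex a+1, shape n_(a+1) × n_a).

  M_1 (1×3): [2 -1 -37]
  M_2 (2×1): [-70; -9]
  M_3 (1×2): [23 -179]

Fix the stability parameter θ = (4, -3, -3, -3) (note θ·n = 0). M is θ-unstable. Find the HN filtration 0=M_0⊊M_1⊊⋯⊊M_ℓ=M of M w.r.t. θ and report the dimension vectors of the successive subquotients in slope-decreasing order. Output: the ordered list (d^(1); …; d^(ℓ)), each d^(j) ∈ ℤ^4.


Interval decomposition of M: I[1,1]^2, I[1,4], I[3,3].
HN type (ℓ=3): μ^(1)=4; μ^(2)=-5/4; μ^(3)=-3

((2, 0, 0, 0); (1, 1, 1, 1); (0, 0, 1, 0))


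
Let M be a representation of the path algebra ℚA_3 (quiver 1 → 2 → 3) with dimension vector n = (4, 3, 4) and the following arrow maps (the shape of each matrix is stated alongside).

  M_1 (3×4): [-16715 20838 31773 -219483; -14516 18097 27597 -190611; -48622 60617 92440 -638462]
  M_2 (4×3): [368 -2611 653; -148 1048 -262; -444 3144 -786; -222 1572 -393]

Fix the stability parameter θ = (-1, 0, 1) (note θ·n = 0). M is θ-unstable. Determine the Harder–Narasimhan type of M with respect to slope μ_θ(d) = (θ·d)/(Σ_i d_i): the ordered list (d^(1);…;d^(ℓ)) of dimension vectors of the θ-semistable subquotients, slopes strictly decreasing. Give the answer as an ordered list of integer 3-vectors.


Via rank(M_{q-1}∘⋯∘M_p): M ≅ I[1,1], I[1,2], I[1,3]^2, I[3,3]^2.
μ_θ-semistable layers: μ^(1)=1; μ^(2)=0; μ^(3)=-1

((0, 0, 4); (0, 3, 0); (4, 0, 0))


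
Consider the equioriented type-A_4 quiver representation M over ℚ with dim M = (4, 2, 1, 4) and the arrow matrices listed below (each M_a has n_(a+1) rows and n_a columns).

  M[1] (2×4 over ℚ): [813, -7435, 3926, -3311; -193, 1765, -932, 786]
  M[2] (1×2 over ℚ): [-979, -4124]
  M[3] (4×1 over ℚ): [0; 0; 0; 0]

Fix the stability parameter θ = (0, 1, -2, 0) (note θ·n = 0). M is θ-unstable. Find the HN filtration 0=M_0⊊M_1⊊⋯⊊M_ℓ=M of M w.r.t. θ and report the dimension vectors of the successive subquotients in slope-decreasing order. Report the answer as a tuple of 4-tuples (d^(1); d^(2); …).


Via rank(M_{q-1}∘⋯∘M_p): M ≅ I[1,1]^2, I[1,2], I[1,3], I[4,4]^4.
μ_θ-semistable layers: μ^(1)=1; μ^(2)=0; μ^(3)=-1/3

((0, 1, 0, 0); (3, 0, 0, 4); (1, 1, 1, 0))


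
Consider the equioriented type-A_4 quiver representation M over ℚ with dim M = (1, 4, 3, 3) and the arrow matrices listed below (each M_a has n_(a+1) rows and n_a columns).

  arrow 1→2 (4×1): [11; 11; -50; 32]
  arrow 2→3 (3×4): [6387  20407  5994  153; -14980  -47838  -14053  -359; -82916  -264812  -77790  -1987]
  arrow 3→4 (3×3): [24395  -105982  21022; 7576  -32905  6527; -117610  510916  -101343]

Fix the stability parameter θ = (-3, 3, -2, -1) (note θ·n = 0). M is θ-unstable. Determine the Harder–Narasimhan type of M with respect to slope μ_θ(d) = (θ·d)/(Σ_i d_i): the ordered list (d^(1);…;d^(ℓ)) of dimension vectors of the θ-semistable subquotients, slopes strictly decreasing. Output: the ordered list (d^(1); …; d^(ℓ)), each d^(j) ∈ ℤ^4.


Interval decomposition of M: I[1,4], I[2,2], I[2,4]^2.
HN type (ℓ=3): μ^(1)=3; μ^(2)=0; μ^(3)=-3

((0, 1, 0, 0); (0, 3, 3, 3); (1, 0, 0, 0))


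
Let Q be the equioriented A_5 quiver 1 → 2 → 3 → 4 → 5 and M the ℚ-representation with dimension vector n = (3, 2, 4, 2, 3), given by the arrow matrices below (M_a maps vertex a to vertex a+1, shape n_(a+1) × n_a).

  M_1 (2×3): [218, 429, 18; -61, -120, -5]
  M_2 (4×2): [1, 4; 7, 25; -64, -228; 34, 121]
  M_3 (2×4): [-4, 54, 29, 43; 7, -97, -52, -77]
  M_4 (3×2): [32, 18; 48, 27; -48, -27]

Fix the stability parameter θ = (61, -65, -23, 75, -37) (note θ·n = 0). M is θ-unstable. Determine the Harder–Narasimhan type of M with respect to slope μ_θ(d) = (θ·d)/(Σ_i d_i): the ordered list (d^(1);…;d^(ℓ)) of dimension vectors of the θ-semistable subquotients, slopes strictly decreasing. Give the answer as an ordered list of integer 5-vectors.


Barcode: M ≅ I[1,1], I[1,4], I[1,5], I[3,3]^2, I[5,5]^2. HN layers by μ_θ (6 steps, strictly decreasing):
  μ^(1)=75; μ^(2)=61; μ^(3)=19; μ^(4)=-9; μ^(5)=-23; μ^(6)=-37

((0, 0, 0, 1, 0); (1, 0, 0, 0, 0); (0, 0, 0, 1, 1); (2, 2, 2, 0, 0); (0, 0, 2, 0, 0); (0, 0, 0, 0, 2))


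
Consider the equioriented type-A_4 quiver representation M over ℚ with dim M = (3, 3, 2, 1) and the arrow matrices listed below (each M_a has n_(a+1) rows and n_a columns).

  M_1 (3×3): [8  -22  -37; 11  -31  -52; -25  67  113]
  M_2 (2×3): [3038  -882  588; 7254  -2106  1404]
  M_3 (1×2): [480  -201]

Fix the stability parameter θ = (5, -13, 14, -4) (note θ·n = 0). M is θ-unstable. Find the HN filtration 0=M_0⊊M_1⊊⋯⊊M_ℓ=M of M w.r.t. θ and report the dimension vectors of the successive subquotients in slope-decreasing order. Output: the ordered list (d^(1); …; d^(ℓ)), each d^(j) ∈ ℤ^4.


Barcode: M ≅ I[1,1], I[1,2], I[1,4], I[2,2], I[3,3]. HN layers by μ_θ (4 steps, strictly decreasing):
  μ^(1)=14; μ^(2)=5; μ^(3)=-4; μ^(4)=-13

((0, 0, 1, 0); (1, 0, 1, 1); (2, 2, 0, 0); (0, 1, 0, 0))


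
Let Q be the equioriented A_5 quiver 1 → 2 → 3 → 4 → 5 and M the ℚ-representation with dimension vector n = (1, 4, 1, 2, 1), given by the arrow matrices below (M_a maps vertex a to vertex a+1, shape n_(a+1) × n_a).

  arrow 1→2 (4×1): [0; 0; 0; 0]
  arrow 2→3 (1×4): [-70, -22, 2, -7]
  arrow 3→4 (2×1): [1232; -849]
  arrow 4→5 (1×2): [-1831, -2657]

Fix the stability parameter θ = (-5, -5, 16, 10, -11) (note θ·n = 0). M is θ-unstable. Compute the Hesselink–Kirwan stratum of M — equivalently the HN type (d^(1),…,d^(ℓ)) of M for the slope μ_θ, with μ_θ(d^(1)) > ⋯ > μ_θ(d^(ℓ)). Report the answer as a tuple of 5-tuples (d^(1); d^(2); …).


Via rank(M_{q-1}∘⋯∘M_p): M ≅ I[1,1], I[2,2]^3, I[2,5], I[4,4].
μ_θ-semistable layers: μ^(1)=10; μ^(2)=5; μ^(3)=-5

((0, 0, 0, 1, 0); (0, 0, 1, 1, 1); (1, 4, 0, 0, 0))


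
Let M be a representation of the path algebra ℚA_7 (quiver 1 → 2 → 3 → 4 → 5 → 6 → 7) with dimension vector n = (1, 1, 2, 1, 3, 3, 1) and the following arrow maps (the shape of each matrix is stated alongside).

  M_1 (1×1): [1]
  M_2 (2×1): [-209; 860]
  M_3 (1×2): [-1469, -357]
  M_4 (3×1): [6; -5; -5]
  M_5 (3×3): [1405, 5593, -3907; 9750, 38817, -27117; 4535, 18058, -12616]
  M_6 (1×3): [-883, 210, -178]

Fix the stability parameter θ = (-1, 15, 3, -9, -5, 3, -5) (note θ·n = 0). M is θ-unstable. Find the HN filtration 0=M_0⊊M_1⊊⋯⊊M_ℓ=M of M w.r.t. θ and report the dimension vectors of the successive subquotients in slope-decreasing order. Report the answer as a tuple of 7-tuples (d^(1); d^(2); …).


Via rank(M_{q-1}∘⋯∘M_p): M ≅ I[1,5], I[3,3], I[5,6], I[5,7], I[6,6].
μ_θ-semistable layers: μ^(1)=3; μ^(2)=1; μ^(3)=-1; μ^(4)=-5

((0, 0, 1, 0, 0, 2, 0); (0, 1, 1, 1, 1, 0, 0); (1, 0, 0, 0, 0, 1, 1); (0, 0, 0, 0, 2, 0, 0))


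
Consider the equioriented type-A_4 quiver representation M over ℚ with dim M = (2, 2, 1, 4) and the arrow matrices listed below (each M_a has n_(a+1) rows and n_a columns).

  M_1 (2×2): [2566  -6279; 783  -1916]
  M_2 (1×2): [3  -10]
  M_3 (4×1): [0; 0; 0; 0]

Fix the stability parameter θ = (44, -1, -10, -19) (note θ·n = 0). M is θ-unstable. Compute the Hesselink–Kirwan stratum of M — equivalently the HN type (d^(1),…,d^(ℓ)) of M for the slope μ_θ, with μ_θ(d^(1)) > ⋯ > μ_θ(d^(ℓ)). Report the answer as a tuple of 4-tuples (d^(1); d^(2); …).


Barcode: M ≅ I[1,2], I[1,3], I[4,4]^4. HN layers by μ_θ (3 steps, strictly decreasing):
  μ^(1)=43/2; μ^(2)=11; μ^(3)=-19

((1, 1, 0, 0); (1, 1, 1, 0); (0, 0, 0, 4))


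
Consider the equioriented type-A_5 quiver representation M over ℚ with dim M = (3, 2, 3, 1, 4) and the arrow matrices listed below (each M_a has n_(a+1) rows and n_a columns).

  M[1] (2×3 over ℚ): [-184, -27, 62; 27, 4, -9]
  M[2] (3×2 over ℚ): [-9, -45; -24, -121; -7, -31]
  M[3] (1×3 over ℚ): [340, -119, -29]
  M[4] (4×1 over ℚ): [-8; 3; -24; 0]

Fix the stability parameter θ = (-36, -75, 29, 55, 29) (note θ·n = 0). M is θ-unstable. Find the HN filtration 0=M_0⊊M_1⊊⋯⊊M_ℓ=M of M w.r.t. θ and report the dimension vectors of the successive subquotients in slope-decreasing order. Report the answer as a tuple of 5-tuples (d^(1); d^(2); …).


Interval decomposition of M: I[1,1], I[1,3], I[1,5], I[3,3], I[5,5]^3.
HN type (ℓ=4): μ^(1)=42; μ^(2)=29; μ^(3)=-36; μ^(4)=-111/2

((0, 0, 0, 1, 1); (0, 0, 3, 0, 3); (1, 0, 0, 0, 0); (2, 2, 0, 0, 0))


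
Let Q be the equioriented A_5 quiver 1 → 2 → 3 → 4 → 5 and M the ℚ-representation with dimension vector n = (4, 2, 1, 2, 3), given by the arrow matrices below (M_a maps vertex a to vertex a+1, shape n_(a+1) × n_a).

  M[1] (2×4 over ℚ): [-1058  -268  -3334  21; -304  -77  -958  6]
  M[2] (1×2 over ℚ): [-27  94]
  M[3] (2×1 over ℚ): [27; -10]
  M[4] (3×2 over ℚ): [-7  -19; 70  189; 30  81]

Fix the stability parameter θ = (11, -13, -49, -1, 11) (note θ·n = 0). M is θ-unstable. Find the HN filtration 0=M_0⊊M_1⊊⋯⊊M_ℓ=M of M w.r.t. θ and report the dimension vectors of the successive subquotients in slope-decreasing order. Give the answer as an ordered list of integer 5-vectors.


Barcode: M ≅ I[1,1]^2, I[1,2], I[1,5], I[4,5], I[5,5]. HN layers by μ_θ (3 steps, strictly decreasing):
  μ^(1)=11; μ^(2)=-1; μ^(3)=-17

((2, 0, 0, 0, 3); (1, 1, 0, 2, 0); (1, 1, 1, 0, 0))


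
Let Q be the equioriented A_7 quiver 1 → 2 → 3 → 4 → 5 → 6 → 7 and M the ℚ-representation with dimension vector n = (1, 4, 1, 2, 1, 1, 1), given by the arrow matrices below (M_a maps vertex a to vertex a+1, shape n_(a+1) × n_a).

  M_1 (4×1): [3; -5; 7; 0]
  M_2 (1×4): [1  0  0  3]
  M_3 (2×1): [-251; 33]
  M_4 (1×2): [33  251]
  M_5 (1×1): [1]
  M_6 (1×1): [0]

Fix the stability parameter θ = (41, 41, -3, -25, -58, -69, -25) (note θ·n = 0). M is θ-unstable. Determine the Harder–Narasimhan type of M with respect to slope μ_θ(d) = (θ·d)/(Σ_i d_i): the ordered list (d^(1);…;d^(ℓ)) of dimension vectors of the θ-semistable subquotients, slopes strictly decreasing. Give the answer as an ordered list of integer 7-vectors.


Via rank(M_{q-1}∘⋯∘M_p): M ≅ I[1,4], I[2,2]^3, I[4,6], I[7,7].
μ_θ-semistable layers: μ^(1)=41; μ^(2)=27/2; μ^(3)=-25; μ^(4)=-152/3

((0, 3, 0, 0, 0, 0, 0); (1, 1, 1, 1, 0, 0, 0); (0, 0, 0, 0, 0, 0, 1); (0, 0, 0, 1, 1, 1, 0))


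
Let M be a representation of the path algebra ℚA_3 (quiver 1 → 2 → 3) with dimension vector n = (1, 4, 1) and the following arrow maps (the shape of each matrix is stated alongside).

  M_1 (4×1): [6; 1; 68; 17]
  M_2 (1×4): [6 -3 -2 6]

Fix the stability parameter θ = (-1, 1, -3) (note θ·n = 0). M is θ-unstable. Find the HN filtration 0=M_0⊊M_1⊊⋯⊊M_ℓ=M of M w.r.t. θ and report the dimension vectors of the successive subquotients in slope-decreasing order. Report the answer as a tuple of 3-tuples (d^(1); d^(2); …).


Barcode: M ≅ I[1,3], I[2,2]^3. HN layers by μ_θ (2 steps, strictly decreasing):
  μ^(1)=1; μ^(2)=-1

((0, 3, 0); (1, 1, 1))


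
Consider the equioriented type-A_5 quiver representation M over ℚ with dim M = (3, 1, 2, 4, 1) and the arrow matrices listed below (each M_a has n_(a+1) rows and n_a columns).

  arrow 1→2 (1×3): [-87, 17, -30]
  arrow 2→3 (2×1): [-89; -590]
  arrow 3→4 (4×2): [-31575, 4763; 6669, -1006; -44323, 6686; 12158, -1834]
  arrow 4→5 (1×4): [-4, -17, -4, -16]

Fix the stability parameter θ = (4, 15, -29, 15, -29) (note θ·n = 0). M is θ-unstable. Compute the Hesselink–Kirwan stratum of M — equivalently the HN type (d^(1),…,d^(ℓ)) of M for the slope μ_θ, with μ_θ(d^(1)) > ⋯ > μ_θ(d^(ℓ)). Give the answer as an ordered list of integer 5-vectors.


Via rank(M_{q-1}∘⋯∘M_p): M ≅ I[1,1]^2, I[1,5], I[3,4], I[4,4]^2.
μ_θ-semistable layers: μ^(1)=15; μ^(2)=4; μ^(3)=-24/5; μ^(4)=-29

((0, 0, 0, 3, 0); (2, 0, 0, 0, 0); (1, 1, 1, 1, 1); (0, 0, 1, 0, 0))


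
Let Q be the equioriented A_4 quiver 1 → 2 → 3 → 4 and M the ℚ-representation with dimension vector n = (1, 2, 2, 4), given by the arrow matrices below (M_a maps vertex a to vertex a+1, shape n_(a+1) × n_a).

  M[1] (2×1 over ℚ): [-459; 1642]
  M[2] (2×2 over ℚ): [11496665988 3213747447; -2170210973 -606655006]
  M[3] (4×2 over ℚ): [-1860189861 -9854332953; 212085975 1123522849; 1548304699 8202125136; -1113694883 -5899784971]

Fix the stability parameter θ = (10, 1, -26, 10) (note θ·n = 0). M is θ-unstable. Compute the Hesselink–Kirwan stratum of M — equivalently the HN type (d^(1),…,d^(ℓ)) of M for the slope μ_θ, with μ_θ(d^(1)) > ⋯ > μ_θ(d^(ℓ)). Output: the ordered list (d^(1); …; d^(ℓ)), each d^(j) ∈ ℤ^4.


Interval decomposition of M: I[1,4], I[2,4], I[4,4]^2.
HN type (ℓ=3): μ^(1)=10; μ^(2)=-5; μ^(3)=-25/2

((0, 0, 0, 4); (1, 1, 1, 0); (0, 1, 1, 0))


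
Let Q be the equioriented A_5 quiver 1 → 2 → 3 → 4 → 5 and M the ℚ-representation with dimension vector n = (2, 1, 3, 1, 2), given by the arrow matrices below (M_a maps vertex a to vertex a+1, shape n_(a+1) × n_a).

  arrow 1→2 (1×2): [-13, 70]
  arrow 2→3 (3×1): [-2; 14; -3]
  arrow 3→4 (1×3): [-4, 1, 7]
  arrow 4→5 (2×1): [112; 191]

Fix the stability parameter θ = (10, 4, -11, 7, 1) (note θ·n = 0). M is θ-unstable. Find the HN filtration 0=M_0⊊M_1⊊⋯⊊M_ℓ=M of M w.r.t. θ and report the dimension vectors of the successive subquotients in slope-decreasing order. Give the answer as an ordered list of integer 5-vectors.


Interval decomposition of M: I[1,1], I[1,5], I[3,3]^2, I[5,5].
HN type (ℓ=4): μ^(1)=10; μ^(2)=4; μ^(3)=1; μ^(4)=-11

((1, 0, 0, 0, 0); (0, 0, 0, 1, 1); (1, 1, 1, 0, 1); (0, 0, 2, 0, 0))


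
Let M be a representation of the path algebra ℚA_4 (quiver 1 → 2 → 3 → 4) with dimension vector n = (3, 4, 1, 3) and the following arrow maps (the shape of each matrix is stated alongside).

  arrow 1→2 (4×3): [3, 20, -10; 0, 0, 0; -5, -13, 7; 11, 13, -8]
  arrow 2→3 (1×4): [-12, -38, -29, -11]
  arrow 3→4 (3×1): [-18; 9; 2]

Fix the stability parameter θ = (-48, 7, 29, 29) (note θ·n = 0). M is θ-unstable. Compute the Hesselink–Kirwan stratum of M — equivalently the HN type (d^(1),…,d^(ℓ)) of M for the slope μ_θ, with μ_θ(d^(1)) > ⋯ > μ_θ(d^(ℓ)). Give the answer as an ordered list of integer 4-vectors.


Interval decomposition of M: I[1,2]^2, I[1,4], I[2,2], I[4,4]^2.
HN type (ℓ=3): μ^(1)=29; μ^(2)=7; μ^(3)=-48

((0, 0, 1, 3); (0, 4, 0, 0); (3, 0, 0, 0))


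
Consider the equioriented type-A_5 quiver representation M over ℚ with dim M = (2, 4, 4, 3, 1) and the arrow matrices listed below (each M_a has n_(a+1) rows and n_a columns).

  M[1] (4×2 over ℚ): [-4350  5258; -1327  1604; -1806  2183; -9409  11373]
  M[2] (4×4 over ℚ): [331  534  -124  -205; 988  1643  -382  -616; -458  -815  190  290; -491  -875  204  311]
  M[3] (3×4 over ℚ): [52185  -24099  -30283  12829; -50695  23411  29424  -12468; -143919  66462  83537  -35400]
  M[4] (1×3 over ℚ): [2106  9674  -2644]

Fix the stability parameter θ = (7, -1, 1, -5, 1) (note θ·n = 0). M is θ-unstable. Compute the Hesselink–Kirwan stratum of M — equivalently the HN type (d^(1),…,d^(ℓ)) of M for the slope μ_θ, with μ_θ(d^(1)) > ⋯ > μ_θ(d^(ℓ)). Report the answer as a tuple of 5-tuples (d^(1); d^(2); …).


Interval decomposition of M: I[1,4], I[1,5], I[2,2], I[2,3], I[3,4].
HN type (ℓ=4): μ^(1)=1; μ^(2)=1/2; μ^(3)=-1; μ^(4)=-2

((0, 0, 1, 0, 1); (2, 2, 2, 2, 0); (0, 2, 0, 0, 0); (0, 0, 1, 1, 0))


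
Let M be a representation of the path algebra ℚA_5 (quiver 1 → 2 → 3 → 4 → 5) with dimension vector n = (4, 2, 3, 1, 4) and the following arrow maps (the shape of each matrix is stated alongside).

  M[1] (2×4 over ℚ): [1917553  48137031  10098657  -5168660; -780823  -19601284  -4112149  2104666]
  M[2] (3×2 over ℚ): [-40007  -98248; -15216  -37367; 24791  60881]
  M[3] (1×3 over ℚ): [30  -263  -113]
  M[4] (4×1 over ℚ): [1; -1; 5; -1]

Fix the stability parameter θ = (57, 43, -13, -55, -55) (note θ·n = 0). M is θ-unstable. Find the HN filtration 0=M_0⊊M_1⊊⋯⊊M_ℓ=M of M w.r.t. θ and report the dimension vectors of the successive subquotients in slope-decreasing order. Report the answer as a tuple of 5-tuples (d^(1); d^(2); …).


Interval decomposition of M: I[1,1]^2, I[1,3], I[1,5], I[3,3], I[5,5]^3.
HN type (ℓ=5): μ^(1)=57; μ^(2)=29; μ^(3)=-23/5; μ^(4)=-13; μ^(5)=-55

((2, 0, 0, 0, 0); (1, 1, 1, 0, 0); (1, 1, 1, 1, 1); (0, 0, 1, 0, 0); (0, 0, 0, 0, 3))


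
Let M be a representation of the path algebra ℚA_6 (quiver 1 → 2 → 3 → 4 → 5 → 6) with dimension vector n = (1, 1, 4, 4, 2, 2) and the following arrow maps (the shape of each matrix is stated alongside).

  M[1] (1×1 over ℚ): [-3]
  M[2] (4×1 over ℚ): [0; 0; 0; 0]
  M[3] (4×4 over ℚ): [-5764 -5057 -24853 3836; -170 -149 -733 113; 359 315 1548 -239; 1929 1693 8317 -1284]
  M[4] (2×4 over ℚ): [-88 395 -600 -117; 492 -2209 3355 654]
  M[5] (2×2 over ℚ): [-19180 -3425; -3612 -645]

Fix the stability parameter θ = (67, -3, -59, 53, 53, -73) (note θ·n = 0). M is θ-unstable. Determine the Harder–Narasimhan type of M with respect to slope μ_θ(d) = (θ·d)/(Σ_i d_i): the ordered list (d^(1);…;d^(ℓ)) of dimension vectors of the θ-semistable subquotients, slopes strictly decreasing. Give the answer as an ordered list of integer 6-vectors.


Via rank(M_{q-1}∘⋯∘M_p): M ≅ I[1,2], I[3,4]^2, I[3,5], I[3,6], I[6,6].
μ_θ-semistable layers: μ^(1)=53; μ^(2)=32; μ^(3)=11; μ^(4)=-59; μ^(5)=-73

((0, 0, 0, 3, 1, 0); (1, 1, 0, 0, 0, 0); (0, 0, 0, 1, 1, 1); (0, 0, 4, 0, 0, 0); (0, 0, 0, 0, 0, 1))


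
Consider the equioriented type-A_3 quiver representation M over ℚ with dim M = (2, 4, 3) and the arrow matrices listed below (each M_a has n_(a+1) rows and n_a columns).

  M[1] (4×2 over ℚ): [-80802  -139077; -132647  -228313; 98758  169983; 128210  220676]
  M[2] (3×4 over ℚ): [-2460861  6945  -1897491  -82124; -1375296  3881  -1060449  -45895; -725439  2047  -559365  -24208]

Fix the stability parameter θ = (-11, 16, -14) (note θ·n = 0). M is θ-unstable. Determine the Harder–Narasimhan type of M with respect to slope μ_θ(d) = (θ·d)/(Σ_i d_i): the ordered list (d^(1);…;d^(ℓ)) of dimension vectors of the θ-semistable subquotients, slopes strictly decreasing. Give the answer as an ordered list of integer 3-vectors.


Interval decomposition of M: I[1,3]^2, I[2,2]^2, I[3,3].
HN type (ℓ=4): μ^(1)=16; μ^(2)=1; μ^(3)=-11; μ^(4)=-14

((0, 2, 0); (0, 2, 2); (2, 0, 0); (0, 0, 1))


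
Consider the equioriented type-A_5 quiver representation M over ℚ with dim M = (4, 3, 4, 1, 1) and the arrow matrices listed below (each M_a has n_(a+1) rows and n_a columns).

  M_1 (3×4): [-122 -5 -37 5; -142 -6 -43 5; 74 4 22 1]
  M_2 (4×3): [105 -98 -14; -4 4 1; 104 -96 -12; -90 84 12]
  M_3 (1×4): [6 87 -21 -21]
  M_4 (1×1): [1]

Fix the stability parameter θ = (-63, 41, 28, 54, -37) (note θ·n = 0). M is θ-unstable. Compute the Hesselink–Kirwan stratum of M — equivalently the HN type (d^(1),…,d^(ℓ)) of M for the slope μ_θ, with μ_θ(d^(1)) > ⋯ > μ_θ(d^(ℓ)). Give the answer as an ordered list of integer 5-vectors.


Barcode: M ≅ I[1,1], I[1,2], I[1,3], I[1,5], I[3,3]^2. HN layers by μ_θ (5 steps, strictly decreasing):
  μ^(1)=41; μ^(2)=69/2; μ^(3)=28; μ^(4)=43/2; μ^(5)=-63

((0, 1, 0, 0, 0); (0, 1, 1, 0, 0); (0, 0, 2, 0, 0); (0, 1, 1, 1, 1); (4, 0, 0, 0, 0))


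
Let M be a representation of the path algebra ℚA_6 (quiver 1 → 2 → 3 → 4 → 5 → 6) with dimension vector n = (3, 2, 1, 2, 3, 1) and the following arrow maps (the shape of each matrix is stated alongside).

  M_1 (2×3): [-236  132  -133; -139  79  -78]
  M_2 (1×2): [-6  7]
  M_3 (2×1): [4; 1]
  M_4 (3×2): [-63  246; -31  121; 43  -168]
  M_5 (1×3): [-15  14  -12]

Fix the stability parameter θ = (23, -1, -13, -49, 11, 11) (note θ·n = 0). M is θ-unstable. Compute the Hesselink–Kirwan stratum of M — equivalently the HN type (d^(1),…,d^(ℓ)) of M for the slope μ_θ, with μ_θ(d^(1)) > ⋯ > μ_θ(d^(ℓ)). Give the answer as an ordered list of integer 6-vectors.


Barcode: M ≅ I[1,1], I[1,2], I[1,5], I[4,6], I[5,5]. HN layers by μ_θ (4 steps, strictly decreasing):
  μ^(1)=23; μ^(2)=11; μ^(3)=-10; μ^(4)=-49

((1, 0, 0, 0, 0, 0); (1, 1, 0, 0, 3, 1); (1, 1, 1, 1, 0, 0); (0, 0, 0, 1, 0, 0))


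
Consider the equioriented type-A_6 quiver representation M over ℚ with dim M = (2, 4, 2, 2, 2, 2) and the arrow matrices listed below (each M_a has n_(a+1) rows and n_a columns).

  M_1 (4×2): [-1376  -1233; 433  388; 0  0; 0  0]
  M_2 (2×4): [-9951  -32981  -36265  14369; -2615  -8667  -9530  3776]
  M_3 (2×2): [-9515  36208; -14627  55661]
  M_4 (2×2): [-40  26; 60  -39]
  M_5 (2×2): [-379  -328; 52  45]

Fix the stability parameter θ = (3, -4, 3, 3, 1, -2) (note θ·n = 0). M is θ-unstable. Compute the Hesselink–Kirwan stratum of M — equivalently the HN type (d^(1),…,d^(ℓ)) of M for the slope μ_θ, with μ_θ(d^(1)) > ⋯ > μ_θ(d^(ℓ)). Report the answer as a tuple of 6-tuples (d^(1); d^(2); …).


Via rank(M_{q-1}∘⋯∘M_p): M ≅ I[1,4], I[1,6], I[2,2]^2, I[5,6].
μ_θ-semistable layers: μ^(1)=3; μ^(2)=5/4; μ^(3)=-1/2; μ^(4)=-4

((0, 0, 1, 1, 0, 0); (0, 0, 1, 1, 1, 1); (2, 2, 0, 0, 1, 1); (0, 2, 0, 0, 0, 0))


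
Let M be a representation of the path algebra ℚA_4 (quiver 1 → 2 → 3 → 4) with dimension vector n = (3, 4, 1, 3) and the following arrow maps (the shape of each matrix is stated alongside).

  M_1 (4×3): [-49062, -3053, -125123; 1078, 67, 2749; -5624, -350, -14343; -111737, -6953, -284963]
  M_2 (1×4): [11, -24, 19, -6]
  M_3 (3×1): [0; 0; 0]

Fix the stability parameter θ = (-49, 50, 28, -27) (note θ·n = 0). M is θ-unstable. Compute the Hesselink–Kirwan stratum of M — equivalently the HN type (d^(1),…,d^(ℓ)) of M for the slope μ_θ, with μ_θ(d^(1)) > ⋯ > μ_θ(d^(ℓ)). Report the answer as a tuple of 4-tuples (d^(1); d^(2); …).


Barcode: M ≅ I[1,2]^2, I[1,3], I[2,2], I[4,4]^3. HN layers by μ_θ (4 steps, strictly decreasing):
  μ^(1)=50; μ^(2)=39; μ^(3)=-27; μ^(4)=-49

((0, 3, 0, 0); (0, 1, 1, 0); (0, 0, 0, 3); (3, 0, 0, 0))


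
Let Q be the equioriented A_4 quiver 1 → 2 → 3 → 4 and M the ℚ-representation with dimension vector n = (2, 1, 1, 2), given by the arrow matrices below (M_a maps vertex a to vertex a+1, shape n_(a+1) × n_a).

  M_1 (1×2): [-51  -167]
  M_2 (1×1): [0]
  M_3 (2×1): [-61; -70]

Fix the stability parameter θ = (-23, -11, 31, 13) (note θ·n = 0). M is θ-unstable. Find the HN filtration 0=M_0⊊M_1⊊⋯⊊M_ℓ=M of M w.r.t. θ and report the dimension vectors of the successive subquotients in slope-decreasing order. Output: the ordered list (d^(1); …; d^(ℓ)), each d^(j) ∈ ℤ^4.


Via rank(M_{q-1}∘⋯∘M_p): M ≅ I[1,1], I[1,2], I[3,4], I[4,4].
μ_θ-semistable layers: μ^(1)=22; μ^(2)=13; μ^(3)=-11; μ^(4)=-23

((0, 0, 1, 1); (0, 0, 0, 1); (0, 1, 0, 0); (2, 0, 0, 0))


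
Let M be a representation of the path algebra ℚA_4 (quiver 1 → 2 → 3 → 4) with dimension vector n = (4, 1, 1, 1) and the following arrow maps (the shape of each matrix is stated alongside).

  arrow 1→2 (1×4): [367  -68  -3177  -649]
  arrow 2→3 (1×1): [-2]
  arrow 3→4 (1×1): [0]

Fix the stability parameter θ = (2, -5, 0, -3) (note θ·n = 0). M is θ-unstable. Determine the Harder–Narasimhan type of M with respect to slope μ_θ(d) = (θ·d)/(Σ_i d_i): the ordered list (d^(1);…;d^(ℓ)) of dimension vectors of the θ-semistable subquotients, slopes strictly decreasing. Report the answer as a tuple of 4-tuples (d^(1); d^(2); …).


Via rank(M_{q-1}∘⋯∘M_p): M ≅ I[1,1]^3, I[1,3], I[4,4].
μ_θ-semistable layers: μ^(1)=2; μ^(2)=0; μ^(3)=-3/2; μ^(4)=-3

((3, 0, 0, 0); (0, 0, 1, 0); (1, 1, 0, 0); (0, 0, 0, 1))


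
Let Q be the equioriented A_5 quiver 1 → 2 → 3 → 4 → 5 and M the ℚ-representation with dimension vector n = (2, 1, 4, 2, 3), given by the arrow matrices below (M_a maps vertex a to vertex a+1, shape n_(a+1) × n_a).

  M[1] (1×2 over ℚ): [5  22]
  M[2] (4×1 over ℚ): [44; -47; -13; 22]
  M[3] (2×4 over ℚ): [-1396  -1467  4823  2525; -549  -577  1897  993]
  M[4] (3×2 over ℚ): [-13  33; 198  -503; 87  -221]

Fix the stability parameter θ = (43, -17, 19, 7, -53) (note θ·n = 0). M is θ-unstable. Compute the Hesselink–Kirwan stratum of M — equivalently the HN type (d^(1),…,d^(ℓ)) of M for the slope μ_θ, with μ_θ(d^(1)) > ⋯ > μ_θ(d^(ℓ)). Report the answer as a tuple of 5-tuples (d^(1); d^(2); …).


Via rank(M_{q-1}∘⋯∘M_p): M ≅ I[1,1], I[1,5], I[3,3]^2, I[3,5], I[5,5].
μ_θ-semistable layers: μ^(1)=43; μ^(2)=19; μ^(3)=-1/5; μ^(4)=-9; μ^(5)=-53

((1, 0, 0, 0, 0); (0, 0, 2, 0, 0); (1, 1, 1, 1, 1); (0, 0, 1, 1, 1); (0, 0, 0, 0, 1))


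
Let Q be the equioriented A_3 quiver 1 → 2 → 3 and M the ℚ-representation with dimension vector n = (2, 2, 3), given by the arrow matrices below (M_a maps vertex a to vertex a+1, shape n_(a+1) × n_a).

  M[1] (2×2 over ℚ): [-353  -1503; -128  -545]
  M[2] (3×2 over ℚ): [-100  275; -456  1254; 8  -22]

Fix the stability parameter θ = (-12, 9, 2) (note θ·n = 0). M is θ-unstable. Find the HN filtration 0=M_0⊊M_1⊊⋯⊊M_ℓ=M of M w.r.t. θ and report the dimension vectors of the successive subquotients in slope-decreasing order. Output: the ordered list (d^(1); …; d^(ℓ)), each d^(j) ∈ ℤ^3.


Via rank(M_{q-1}∘⋯∘M_p): M ≅ I[1,2], I[1,3], I[3,3]^2.
μ_θ-semistable layers: μ^(1)=9; μ^(2)=11/2; μ^(3)=2; μ^(4)=-12

((0, 1, 0); (0, 1, 1); (0, 0, 2); (2, 0, 0))


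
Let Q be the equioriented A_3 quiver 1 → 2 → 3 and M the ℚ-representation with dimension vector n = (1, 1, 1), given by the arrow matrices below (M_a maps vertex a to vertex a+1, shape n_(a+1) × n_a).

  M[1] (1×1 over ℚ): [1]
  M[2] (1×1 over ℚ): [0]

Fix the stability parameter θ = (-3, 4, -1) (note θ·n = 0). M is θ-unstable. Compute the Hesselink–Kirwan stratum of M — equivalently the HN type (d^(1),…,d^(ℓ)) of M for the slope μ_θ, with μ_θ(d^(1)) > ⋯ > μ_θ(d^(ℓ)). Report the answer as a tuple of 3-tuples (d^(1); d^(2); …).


Via rank(M_{q-1}∘⋯∘M_p): M ≅ I[1,2], I[3,3].
μ_θ-semistable layers: μ^(1)=4; μ^(2)=-1; μ^(3)=-3

((0, 1, 0); (0, 0, 1); (1, 0, 0))


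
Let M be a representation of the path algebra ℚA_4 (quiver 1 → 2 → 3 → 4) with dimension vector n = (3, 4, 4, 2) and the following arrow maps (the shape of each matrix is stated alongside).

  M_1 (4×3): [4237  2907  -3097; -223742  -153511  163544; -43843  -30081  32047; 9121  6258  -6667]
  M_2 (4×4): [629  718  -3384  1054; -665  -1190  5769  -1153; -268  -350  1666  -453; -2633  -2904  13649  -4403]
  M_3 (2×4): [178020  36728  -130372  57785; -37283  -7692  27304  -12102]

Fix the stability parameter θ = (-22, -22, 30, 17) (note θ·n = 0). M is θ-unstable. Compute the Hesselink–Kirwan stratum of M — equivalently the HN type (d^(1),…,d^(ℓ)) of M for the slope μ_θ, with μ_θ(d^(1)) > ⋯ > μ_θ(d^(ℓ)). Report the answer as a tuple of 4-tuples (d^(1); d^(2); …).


Barcode: M ≅ I[1,1], I[1,4]^2, I[2,3]^2. HN layers by μ_θ (3 steps, strictly decreasing):
  μ^(1)=30; μ^(2)=47/2; μ^(3)=-22

((0, 0, 2, 0); (0, 0, 2, 2); (3, 4, 0, 0))


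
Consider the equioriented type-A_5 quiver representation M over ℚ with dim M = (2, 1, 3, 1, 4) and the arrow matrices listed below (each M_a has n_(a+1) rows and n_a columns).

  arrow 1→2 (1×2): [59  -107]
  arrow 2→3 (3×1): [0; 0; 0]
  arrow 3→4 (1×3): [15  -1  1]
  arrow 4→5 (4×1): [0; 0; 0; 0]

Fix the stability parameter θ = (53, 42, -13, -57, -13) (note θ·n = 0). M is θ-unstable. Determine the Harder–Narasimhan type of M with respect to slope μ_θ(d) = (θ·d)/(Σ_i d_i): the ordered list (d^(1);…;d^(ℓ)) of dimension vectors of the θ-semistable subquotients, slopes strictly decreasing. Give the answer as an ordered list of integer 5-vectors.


Barcode: M ≅ I[1,1], I[1,2], I[3,3]^2, I[3,4], I[5,5]^4. HN layers by μ_θ (4 steps, strictly decreasing):
  μ^(1)=53; μ^(2)=95/2; μ^(3)=-13; μ^(4)=-35

((1, 0, 0, 0, 0); (1, 1, 0, 0, 0); (0, 0, 2, 0, 4); (0, 0, 1, 1, 0))


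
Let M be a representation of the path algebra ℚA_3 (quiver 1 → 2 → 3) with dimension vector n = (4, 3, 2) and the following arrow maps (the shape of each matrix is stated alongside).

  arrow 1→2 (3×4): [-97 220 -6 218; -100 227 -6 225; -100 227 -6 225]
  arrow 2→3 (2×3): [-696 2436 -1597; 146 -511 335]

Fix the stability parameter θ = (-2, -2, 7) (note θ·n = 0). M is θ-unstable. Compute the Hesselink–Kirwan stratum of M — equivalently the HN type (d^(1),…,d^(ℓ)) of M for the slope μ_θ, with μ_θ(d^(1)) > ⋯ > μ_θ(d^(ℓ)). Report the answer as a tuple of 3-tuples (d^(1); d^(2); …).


Barcode: M ≅ I[1,1]^2, I[1,3]^2, I[2,2]. HN layers by μ_θ (2 steps, strictly decreasing):
  μ^(1)=7; μ^(2)=-2

((0, 0, 2); (4, 3, 0))
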